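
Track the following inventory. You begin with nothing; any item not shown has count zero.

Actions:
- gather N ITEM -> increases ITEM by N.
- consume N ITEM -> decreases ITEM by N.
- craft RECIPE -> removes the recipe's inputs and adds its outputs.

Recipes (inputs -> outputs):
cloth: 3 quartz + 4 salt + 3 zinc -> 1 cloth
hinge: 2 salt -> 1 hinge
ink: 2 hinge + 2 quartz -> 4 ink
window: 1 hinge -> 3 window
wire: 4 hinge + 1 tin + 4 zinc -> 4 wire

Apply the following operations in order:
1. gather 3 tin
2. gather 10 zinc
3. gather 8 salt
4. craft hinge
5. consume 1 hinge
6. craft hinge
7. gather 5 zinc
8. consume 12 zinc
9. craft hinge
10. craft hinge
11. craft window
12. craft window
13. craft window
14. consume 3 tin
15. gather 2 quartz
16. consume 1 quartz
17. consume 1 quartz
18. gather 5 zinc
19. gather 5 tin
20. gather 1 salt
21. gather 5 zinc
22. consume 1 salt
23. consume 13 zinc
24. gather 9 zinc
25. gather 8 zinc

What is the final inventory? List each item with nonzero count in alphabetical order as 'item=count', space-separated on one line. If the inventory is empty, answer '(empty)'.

Answer: tin=5 window=9 zinc=17

Derivation:
After 1 (gather 3 tin): tin=3
After 2 (gather 10 zinc): tin=3 zinc=10
After 3 (gather 8 salt): salt=8 tin=3 zinc=10
After 4 (craft hinge): hinge=1 salt=6 tin=3 zinc=10
After 5 (consume 1 hinge): salt=6 tin=3 zinc=10
After 6 (craft hinge): hinge=1 salt=4 tin=3 zinc=10
After 7 (gather 5 zinc): hinge=1 salt=4 tin=3 zinc=15
After 8 (consume 12 zinc): hinge=1 salt=4 tin=3 zinc=3
After 9 (craft hinge): hinge=2 salt=2 tin=3 zinc=3
After 10 (craft hinge): hinge=3 tin=3 zinc=3
After 11 (craft window): hinge=2 tin=3 window=3 zinc=3
After 12 (craft window): hinge=1 tin=3 window=6 zinc=3
After 13 (craft window): tin=3 window=9 zinc=3
After 14 (consume 3 tin): window=9 zinc=3
After 15 (gather 2 quartz): quartz=2 window=9 zinc=3
After 16 (consume 1 quartz): quartz=1 window=9 zinc=3
After 17 (consume 1 quartz): window=9 zinc=3
After 18 (gather 5 zinc): window=9 zinc=8
After 19 (gather 5 tin): tin=5 window=9 zinc=8
After 20 (gather 1 salt): salt=1 tin=5 window=9 zinc=8
After 21 (gather 5 zinc): salt=1 tin=5 window=9 zinc=13
After 22 (consume 1 salt): tin=5 window=9 zinc=13
After 23 (consume 13 zinc): tin=5 window=9
After 24 (gather 9 zinc): tin=5 window=9 zinc=9
After 25 (gather 8 zinc): tin=5 window=9 zinc=17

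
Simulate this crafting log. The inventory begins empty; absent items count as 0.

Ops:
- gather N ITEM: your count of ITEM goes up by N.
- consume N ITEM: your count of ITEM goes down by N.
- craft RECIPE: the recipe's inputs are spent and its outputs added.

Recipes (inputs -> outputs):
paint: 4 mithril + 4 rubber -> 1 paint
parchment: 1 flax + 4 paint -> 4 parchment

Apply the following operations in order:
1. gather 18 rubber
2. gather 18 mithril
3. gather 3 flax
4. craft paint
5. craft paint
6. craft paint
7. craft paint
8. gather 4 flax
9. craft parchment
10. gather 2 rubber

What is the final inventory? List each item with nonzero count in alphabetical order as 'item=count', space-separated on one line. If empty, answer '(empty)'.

After 1 (gather 18 rubber): rubber=18
After 2 (gather 18 mithril): mithril=18 rubber=18
After 3 (gather 3 flax): flax=3 mithril=18 rubber=18
After 4 (craft paint): flax=3 mithril=14 paint=1 rubber=14
After 5 (craft paint): flax=3 mithril=10 paint=2 rubber=10
After 6 (craft paint): flax=3 mithril=6 paint=3 rubber=6
After 7 (craft paint): flax=3 mithril=2 paint=4 rubber=2
After 8 (gather 4 flax): flax=7 mithril=2 paint=4 rubber=2
After 9 (craft parchment): flax=6 mithril=2 parchment=4 rubber=2
After 10 (gather 2 rubber): flax=6 mithril=2 parchment=4 rubber=4

Answer: flax=6 mithril=2 parchment=4 rubber=4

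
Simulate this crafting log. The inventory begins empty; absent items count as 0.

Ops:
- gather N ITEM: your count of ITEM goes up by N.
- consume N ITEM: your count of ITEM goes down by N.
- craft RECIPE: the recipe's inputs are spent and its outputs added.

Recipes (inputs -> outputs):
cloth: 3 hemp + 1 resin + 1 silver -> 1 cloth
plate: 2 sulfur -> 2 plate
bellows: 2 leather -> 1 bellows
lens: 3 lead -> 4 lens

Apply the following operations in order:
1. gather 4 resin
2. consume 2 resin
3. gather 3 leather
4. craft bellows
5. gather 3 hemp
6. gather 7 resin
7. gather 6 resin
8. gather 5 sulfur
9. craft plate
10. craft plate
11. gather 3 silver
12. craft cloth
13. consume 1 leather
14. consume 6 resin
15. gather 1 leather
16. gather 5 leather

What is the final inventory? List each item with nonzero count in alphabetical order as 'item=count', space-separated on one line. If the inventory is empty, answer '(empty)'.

Answer: bellows=1 cloth=1 leather=6 plate=4 resin=8 silver=2 sulfur=1

Derivation:
After 1 (gather 4 resin): resin=4
After 2 (consume 2 resin): resin=2
After 3 (gather 3 leather): leather=3 resin=2
After 4 (craft bellows): bellows=1 leather=1 resin=2
After 5 (gather 3 hemp): bellows=1 hemp=3 leather=1 resin=2
After 6 (gather 7 resin): bellows=1 hemp=3 leather=1 resin=9
After 7 (gather 6 resin): bellows=1 hemp=3 leather=1 resin=15
After 8 (gather 5 sulfur): bellows=1 hemp=3 leather=1 resin=15 sulfur=5
After 9 (craft plate): bellows=1 hemp=3 leather=1 plate=2 resin=15 sulfur=3
After 10 (craft plate): bellows=1 hemp=3 leather=1 plate=4 resin=15 sulfur=1
After 11 (gather 3 silver): bellows=1 hemp=3 leather=1 plate=4 resin=15 silver=3 sulfur=1
After 12 (craft cloth): bellows=1 cloth=1 leather=1 plate=4 resin=14 silver=2 sulfur=1
After 13 (consume 1 leather): bellows=1 cloth=1 plate=4 resin=14 silver=2 sulfur=1
After 14 (consume 6 resin): bellows=1 cloth=1 plate=4 resin=8 silver=2 sulfur=1
After 15 (gather 1 leather): bellows=1 cloth=1 leather=1 plate=4 resin=8 silver=2 sulfur=1
After 16 (gather 5 leather): bellows=1 cloth=1 leather=6 plate=4 resin=8 silver=2 sulfur=1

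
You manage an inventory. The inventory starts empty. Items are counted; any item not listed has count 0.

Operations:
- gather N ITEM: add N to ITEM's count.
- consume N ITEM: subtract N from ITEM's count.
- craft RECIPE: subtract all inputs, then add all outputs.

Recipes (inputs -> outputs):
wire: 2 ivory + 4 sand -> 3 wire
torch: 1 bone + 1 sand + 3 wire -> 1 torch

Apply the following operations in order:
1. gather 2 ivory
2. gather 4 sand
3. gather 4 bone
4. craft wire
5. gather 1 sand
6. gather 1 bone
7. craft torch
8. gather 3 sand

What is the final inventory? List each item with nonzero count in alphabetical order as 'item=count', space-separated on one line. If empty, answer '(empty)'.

Answer: bone=4 sand=3 torch=1

Derivation:
After 1 (gather 2 ivory): ivory=2
After 2 (gather 4 sand): ivory=2 sand=4
After 3 (gather 4 bone): bone=4 ivory=2 sand=4
After 4 (craft wire): bone=4 wire=3
After 5 (gather 1 sand): bone=4 sand=1 wire=3
After 6 (gather 1 bone): bone=5 sand=1 wire=3
After 7 (craft torch): bone=4 torch=1
After 8 (gather 3 sand): bone=4 sand=3 torch=1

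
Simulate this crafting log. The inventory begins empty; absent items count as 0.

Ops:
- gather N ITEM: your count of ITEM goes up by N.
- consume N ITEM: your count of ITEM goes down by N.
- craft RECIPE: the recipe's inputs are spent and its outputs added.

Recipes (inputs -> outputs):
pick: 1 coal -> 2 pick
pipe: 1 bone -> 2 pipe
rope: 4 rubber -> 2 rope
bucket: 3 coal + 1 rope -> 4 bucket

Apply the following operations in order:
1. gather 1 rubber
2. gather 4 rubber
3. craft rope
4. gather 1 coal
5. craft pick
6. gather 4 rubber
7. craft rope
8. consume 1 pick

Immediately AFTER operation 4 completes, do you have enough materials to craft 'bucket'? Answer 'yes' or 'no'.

After 1 (gather 1 rubber): rubber=1
After 2 (gather 4 rubber): rubber=5
After 3 (craft rope): rope=2 rubber=1
After 4 (gather 1 coal): coal=1 rope=2 rubber=1

Answer: no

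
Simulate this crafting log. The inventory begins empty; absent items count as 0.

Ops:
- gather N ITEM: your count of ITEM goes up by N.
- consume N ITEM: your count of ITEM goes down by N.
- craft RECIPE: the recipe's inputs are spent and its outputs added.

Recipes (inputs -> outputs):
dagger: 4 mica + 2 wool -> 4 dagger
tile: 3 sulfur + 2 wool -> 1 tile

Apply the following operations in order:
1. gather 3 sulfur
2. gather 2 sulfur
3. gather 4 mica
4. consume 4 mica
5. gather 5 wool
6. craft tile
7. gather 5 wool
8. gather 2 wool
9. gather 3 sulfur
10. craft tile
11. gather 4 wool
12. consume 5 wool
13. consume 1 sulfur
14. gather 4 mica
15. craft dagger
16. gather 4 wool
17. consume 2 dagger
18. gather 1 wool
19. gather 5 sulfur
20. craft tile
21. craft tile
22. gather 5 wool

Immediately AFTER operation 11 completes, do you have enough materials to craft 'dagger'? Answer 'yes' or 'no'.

Answer: no

Derivation:
After 1 (gather 3 sulfur): sulfur=3
After 2 (gather 2 sulfur): sulfur=5
After 3 (gather 4 mica): mica=4 sulfur=5
After 4 (consume 4 mica): sulfur=5
After 5 (gather 5 wool): sulfur=5 wool=5
After 6 (craft tile): sulfur=2 tile=1 wool=3
After 7 (gather 5 wool): sulfur=2 tile=1 wool=8
After 8 (gather 2 wool): sulfur=2 tile=1 wool=10
After 9 (gather 3 sulfur): sulfur=5 tile=1 wool=10
After 10 (craft tile): sulfur=2 tile=2 wool=8
After 11 (gather 4 wool): sulfur=2 tile=2 wool=12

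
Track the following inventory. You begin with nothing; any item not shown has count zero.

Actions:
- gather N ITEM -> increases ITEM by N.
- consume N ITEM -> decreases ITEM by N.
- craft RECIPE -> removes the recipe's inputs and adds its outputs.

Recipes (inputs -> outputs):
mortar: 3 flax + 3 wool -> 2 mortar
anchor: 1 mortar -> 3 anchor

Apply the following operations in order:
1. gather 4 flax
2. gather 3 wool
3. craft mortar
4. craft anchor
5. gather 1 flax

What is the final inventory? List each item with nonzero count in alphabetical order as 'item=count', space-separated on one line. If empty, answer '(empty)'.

After 1 (gather 4 flax): flax=4
After 2 (gather 3 wool): flax=4 wool=3
After 3 (craft mortar): flax=1 mortar=2
After 4 (craft anchor): anchor=3 flax=1 mortar=1
After 5 (gather 1 flax): anchor=3 flax=2 mortar=1

Answer: anchor=3 flax=2 mortar=1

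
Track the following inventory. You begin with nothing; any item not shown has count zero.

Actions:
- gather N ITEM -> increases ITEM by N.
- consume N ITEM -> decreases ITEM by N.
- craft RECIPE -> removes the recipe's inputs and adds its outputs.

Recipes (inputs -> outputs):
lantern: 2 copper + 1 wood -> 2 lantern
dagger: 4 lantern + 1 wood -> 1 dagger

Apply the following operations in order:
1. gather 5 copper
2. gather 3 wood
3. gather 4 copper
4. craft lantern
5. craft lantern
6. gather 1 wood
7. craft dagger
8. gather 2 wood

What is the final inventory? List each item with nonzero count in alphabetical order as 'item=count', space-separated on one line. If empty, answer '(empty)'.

After 1 (gather 5 copper): copper=5
After 2 (gather 3 wood): copper=5 wood=3
After 3 (gather 4 copper): copper=9 wood=3
After 4 (craft lantern): copper=7 lantern=2 wood=2
After 5 (craft lantern): copper=5 lantern=4 wood=1
After 6 (gather 1 wood): copper=5 lantern=4 wood=2
After 7 (craft dagger): copper=5 dagger=1 wood=1
After 8 (gather 2 wood): copper=5 dagger=1 wood=3

Answer: copper=5 dagger=1 wood=3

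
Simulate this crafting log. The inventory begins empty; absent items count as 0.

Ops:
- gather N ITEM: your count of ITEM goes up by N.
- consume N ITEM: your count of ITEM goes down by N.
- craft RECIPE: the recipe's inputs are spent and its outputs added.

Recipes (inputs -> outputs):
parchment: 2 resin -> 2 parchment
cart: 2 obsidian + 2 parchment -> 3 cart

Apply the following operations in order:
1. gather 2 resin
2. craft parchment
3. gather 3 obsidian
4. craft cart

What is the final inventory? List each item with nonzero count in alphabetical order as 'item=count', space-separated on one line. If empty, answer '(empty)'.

After 1 (gather 2 resin): resin=2
After 2 (craft parchment): parchment=2
After 3 (gather 3 obsidian): obsidian=3 parchment=2
After 4 (craft cart): cart=3 obsidian=1

Answer: cart=3 obsidian=1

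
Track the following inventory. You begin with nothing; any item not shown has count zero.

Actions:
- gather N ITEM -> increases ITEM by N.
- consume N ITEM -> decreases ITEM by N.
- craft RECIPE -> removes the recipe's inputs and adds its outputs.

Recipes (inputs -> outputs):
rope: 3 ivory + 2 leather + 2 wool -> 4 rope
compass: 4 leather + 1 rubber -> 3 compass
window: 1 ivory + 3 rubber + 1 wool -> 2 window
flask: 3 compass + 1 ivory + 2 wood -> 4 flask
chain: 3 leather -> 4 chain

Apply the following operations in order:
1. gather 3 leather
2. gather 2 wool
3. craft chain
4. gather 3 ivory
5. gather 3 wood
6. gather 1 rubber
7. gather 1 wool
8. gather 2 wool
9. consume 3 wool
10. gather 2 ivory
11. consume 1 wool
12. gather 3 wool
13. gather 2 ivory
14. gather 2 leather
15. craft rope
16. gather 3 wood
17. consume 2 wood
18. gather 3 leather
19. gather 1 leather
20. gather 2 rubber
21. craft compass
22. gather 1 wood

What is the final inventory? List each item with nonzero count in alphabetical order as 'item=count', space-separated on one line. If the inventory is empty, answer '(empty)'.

After 1 (gather 3 leather): leather=3
After 2 (gather 2 wool): leather=3 wool=2
After 3 (craft chain): chain=4 wool=2
After 4 (gather 3 ivory): chain=4 ivory=3 wool=2
After 5 (gather 3 wood): chain=4 ivory=3 wood=3 wool=2
After 6 (gather 1 rubber): chain=4 ivory=3 rubber=1 wood=3 wool=2
After 7 (gather 1 wool): chain=4 ivory=3 rubber=1 wood=3 wool=3
After 8 (gather 2 wool): chain=4 ivory=3 rubber=1 wood=3 wool=5
After 9 (consume 3 wool): chain=4 ivory=3 rubber=1 wood=3 wool=2
After 10 (gather 2 ivory): chain=4 ivory=5 rubber=1 wood=3 wool=2
After 11 (consume 1 wool): chain=4 ivory=5 rubber=1 wood=3 wool=1
After 12 (gather 3 wool): chain=4 ivory=5 rubber=1 wood=3 wool=4
After 13 (gather 2 ivory): chain=4 ivory=7 rubber=1 wood=3 wool=4
After 14 (gather 2 leather): chain=4 ivory=7 leather=2 rubber=1 wood=3 wool=4
After 15 (craft rope): chain=4 ivory=4 rope=4 rubber=1 wood=3 wool=2
After 16 (gather 3 wood): chain=4 ivory=4 rope=4 rubber=1 wood=6 wool=2
After 17 (consume 2 wood): chain=4 ivory=4 rope=4 rubber=1 wood=4 wool=2
After 18 (gather 3 leather): chain=4 ivory=4 leather=3 rope=4 rubber=1 wood=4 wool=2
After 19 (gather 1 leather): chain=4 ivory=4 leather=4 rope=4 rubber=1 wood=4 wool=2
After 20 (gather 2 rubber): chain=4 ivory=4 leather=4 rope=4 rubber=3 wood=4 wool=2
After 21 (craft compass): chain=4 compass=3 ivory=4 rope=4 rubber=2 wood=4 wool=2
After 22 (gather 1 wood): chain=4 compass=3 ivory=4 rope=4 rubber=2 wood=5 wool=2

Answer: chain=4 compass=3 ivory=4 rope=4 rubber=2 wood=5 wool=2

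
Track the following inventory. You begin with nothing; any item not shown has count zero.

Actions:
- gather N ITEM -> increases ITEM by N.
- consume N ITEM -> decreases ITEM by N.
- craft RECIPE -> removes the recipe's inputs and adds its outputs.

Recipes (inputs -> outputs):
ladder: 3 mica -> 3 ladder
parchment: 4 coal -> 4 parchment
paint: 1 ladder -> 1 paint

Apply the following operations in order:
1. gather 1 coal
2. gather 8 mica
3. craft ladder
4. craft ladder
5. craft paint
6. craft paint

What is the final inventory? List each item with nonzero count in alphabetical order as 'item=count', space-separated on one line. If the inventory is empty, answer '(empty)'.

After 1 (gather 1 coal): coal=1
After 2 (gather 8 mica): coal=1 mica=8
After 3 (craft ladder): coal=1 ladder=3 mica=5
After 4 (craft ladder): coal=1 ladder=6 mica=2
After 5 (craft paint): coal=1 ladder=5 mica=2 paint=1
After 6 (craft paint): coal=1 ladder=4 mica=2 paint=2

Answer: coal=1 ladder=4 mica=2 paint=2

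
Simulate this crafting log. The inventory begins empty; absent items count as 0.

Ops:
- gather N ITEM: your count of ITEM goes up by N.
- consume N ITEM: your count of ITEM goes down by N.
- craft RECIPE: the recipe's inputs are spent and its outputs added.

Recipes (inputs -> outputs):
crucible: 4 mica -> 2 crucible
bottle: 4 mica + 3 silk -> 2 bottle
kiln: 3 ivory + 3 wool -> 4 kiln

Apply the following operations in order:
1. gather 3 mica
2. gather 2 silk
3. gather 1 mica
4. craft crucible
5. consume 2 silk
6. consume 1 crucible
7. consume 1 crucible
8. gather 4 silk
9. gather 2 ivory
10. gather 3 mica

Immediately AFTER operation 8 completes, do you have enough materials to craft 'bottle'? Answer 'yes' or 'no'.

After 1 (gather 3 mica): mica=3
After 2 (gather 2 silk): mica=3 silk=2
After 3 (gather 1 mica): mica=4 silk=2
After 4 (craft crucible): crucible=2 silk=2
After 5 (consume 2 silk): crucible=2
After 6 (consume 1 crucible): crucible=1
After 7 (consume 1 crucible): (empty)
After 8 (gather 4 silk): silk=4

Answer: no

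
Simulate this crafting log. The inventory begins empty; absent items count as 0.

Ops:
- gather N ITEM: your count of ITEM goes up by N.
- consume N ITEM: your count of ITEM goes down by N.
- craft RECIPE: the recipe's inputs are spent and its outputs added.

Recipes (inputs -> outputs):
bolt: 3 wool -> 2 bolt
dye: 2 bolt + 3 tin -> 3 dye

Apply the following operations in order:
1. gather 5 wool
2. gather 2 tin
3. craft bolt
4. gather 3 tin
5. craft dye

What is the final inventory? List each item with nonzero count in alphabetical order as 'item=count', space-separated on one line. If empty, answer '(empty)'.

Answer: dye=3 tin=2 wool=2

Derivation:
After 1 (gather 5 wool): wool=5
After 2 (gather 2 tin): tin=2 wool=5
After 3 (craft bolt): bolt=2 tin=2 wool=2
After 4 (gather 3 tin): bolt=2 tin=5 wool=2
After 5 (craft dye): dye=3 tin=2 wool=2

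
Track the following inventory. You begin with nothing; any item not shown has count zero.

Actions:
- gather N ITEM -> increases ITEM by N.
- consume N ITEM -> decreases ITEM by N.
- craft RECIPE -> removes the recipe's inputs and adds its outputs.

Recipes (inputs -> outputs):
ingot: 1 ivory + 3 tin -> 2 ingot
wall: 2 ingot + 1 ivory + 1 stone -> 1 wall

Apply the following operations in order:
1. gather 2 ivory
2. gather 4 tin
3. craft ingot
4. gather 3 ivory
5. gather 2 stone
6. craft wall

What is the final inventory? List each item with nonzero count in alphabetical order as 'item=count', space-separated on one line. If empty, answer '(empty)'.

After 1 (gather 2 ivory): ivory=2
After 2 (gather 4 tin): ivory=2 tin=4
After 3 (craft ingot): ingot=2 ivory=1 tin=1
After 4 (gather 3 ivory): ingot=2 ivory=4 tin=1
After 5 (gather 2 stone): ingot=2 ivory=4 stone=2 tin=1
After 6 (craft wall): ivory=3 stone=1 tin=1 wall=1

Answer: ivory=3 stone=1 tin=1 wall=1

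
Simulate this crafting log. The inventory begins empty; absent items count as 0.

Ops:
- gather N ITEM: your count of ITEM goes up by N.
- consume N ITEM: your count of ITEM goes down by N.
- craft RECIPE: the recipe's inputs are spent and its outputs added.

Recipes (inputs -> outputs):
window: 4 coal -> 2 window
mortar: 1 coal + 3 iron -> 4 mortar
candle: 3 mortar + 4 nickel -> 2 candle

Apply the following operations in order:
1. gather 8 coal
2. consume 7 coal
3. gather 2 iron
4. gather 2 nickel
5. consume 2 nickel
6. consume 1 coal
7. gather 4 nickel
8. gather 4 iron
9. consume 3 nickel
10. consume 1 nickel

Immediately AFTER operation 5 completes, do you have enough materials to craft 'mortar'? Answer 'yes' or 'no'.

Answer: no

Derivation:
After 1 (gather 8 coal): coal=8
After 2 (consume 7 coal): coal=1
After 3 (gather 2 iron): coal=1 iron=2
After 4 (gather 2 nickel): coal=1 iron=2 nickel=2
After 5 (consume 2 nickel): coal=1 iron=2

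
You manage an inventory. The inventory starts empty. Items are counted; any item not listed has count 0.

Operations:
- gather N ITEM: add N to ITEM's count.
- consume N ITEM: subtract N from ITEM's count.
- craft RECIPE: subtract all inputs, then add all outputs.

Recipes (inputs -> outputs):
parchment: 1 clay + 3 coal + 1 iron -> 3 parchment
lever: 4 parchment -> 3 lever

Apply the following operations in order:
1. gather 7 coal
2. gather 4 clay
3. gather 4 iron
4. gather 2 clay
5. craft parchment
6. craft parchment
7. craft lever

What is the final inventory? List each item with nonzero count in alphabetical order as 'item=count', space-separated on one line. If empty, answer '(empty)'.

After 1 (gather 7 coal): coal=7
After 2 (gather 4 clay): clay=4 coal=7
After 3 (gather 4 iron): clay=4 coal=7 iron=4
After 4 (gather 2 clay): clay=6 coal=7 iron=4
After 5 (craft parchment): clay=5 coal=4 iron=3 parchment=3
After 6 (craft parchment): clay=4 coal=1 iron=2 parchment=6
After 7 (craft lever): clay=4 coal=1 iron=2 lever=3 parchment=2

Answer: clay=4 coal=1 iron=2 lever=3 parchment=2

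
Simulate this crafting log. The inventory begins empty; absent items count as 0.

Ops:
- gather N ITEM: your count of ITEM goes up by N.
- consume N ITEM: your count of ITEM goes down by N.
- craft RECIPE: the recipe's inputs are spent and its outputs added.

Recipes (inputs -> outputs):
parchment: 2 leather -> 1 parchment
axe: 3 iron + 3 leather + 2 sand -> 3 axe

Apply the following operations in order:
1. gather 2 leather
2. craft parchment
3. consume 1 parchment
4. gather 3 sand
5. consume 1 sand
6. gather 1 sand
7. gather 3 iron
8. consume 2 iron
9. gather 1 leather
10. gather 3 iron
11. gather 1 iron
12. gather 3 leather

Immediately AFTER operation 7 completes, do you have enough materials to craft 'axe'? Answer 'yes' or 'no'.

Answer: no

Derivation:
After 1 (gather 2 leather): leather=2
After 2 (craft parchment): parchment=1
After 3 (consume 1 parchment): (empty)
After 4 (gather 3 sand): sand=3
After 5 (consume 1 sand): sand=2
After 6 (gather 1 sand): sand=3
After 7 (gather 3 iron): iron=3 sand=3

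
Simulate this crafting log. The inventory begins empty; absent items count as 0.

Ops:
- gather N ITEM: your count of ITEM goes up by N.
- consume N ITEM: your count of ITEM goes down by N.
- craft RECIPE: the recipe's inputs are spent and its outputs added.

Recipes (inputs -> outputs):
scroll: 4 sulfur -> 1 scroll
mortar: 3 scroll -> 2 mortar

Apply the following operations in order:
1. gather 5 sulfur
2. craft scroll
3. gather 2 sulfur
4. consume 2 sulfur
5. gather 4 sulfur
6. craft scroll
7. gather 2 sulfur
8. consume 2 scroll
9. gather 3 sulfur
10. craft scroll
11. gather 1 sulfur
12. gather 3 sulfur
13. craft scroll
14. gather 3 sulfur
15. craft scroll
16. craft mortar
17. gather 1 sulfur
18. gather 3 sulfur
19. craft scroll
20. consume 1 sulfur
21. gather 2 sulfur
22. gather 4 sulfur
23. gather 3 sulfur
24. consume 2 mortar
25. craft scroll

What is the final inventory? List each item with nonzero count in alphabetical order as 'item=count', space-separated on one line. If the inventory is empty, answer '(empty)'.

After 1 (gather 5 sulfur): sulfur=5
After 2 (craft scroll): scroll=1 sulfur=1
After 3 (gather 2 sulfur): scroll=1 sulfur=3
After 4 (consume 2 sulfur): scroll=1 sulfur=1
After 5 (gather 4 sulfur): scroll=1 sulfur=5
After 6 (craft scroll): scroll=2 sulfur=1
After 7 (gather 2 sulfur): scroll=2 sulfur=3
After 8 (consume 2 scroll): sulfur=3
After 9 (gather 3 sulfur): sulfur=6
After 10 (craft scroll): scroll=1 sulfur=2
After 11 (gather 1 sulfur): scroll=1 sulfur=3
After 12 (gather 3 sulfur): scroll=1 sulfur=6
After 13 (craft scroll): scroll=2 sulfur=2
After 14 (gather 3 sulfur): scroll=2 sulfur=5
After 15 (craft scroll): scroll=3 sulfur=1
After 16 (craft mortar): mortar=2 sulfur=1
After 17 (gather 1 sulfur): mortar=2 sulfur=2
After 18 (gather 3 sulfur): mortar=2 sulfur=5
After 19 (craft scroll): mortar=2 scroll=1 sulfur=1
After 20 (consume 1 sulfur): mortar=2 scroll=1
After 21 (gather 2 sulfur): mortar=2 scroll=1 sulfur=2
After 22 (gather 4 sulfur): mortar=2 scroll=1 sulfur=6
After 23 (gather 3 sulfur): mortar=2 scroll=1 sulfur=9
After 24 (consume 2 mortar): scroll=1 sulfur=9
After 25 (craft scroll): scroll=2 sulfur=5

Answer: scroll=2 sulfur=5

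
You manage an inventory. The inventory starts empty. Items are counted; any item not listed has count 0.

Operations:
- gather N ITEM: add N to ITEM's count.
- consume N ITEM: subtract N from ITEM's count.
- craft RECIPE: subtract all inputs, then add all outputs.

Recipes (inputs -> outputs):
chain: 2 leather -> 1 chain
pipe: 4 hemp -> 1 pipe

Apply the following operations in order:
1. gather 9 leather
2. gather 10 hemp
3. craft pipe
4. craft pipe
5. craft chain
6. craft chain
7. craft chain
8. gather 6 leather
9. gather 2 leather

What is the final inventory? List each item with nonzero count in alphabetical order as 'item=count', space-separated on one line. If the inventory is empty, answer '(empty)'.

After 1 (gather 9 leather): leather=9
After 2 (gather 10 hemp): hemp=10 leather=9
After 3 (craft pipe): hemp=6 leather=9 pipe=1
After 4 (craft pipe): hemp=2 leather=9 pipe=2
After 5 (craft chain): chain=1 hemp=2 leather=7 pipe=2
After 6 (craft chain): chain=2 hemp=2 leather=5 pipe=2
After 7 (craft chain): chain=3 hemp=2 leather=3 pipe=2
After 8 (gather 6 leather): chain=3 hemp=2 leather=9 pipe=2
After 9 (gather 2 leather): chain=3 hemp=2 leather=11 pipe=2

Answer: chain=3 hemp=2 leather=11 pipe=2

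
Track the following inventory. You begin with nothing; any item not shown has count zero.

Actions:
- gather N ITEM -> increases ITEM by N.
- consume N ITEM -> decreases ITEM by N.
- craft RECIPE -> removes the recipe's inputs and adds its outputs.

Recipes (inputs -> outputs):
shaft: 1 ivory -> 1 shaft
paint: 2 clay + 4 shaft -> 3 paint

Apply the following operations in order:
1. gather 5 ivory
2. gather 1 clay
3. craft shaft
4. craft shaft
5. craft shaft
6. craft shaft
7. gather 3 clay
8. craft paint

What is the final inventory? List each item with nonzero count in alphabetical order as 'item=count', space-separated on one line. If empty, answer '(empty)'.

After 1 (gather 5 ivory): ivory=5
After 2 (gather 1 clay): clay=1 ivory=5
After 3 (craft shaft): clay=1 ivory=4 shaft=1
After 4 (craft shaft): clay=1 ivory=3 shaft=2
After 5 (craft shaft): clay=1 ivory=2 shaft=3
After 6 (craft shaft): clay=1 ivory=1 shaft=4
After 7 (gather 3 clay): clay=4 ivory=1 shaft=4
After 8 (craft paint): clay=2 ivory=1 paint=3

Answer: clay=2 ivory=1 paint=3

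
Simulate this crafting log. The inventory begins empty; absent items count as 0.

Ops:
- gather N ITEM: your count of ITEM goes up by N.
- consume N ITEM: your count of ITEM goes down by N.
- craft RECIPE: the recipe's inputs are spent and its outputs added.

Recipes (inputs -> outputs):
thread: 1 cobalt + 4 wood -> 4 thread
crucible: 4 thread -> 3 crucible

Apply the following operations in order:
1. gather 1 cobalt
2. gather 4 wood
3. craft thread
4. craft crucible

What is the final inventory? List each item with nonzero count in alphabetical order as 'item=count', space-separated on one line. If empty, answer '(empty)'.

Answer: crucible=3

Derivation:
After 1 (gather 1 cobalt): cobalt=1
After 2 (gather 4 wood): cobalt=1 wood=4
After 3 (craft thread): thread=4
After 4 (craft crucible): crucible=3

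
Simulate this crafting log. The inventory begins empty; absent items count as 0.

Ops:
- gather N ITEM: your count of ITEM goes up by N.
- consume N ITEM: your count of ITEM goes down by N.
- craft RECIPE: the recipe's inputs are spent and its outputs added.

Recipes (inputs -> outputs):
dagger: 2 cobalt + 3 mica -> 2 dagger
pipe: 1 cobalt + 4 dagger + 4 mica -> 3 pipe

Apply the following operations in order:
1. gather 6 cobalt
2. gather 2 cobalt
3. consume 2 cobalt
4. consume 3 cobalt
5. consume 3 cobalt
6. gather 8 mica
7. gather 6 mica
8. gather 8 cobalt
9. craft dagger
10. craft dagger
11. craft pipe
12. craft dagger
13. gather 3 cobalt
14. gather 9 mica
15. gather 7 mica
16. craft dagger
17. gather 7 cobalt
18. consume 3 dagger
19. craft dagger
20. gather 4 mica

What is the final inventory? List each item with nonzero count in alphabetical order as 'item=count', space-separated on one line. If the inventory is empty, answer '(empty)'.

After 1 (gather 6 cobalt): cobalt=6
After 2 (gather 2 cobalt): cobalt=8
After 3 (consume 2 cobalt): cobalt=6
After 4 (consume 3 cobalt): cobalt=3
After 5 (consume 3 cobalt): (empty)
After 6 (gather 8 mica): mica=8
After 7 (gather 6 mica): mica=14
After 8 (gather 8 cobalt): cobalt=8 mica=14
After 9 (craft dagger): cobalt=6 dagger=2 mica=11
After 10 (craft dagger): cobalt=4 dagger=4 mica=8
After 11 (craft pipe): cobalt=3 mica=4 pipe=3
After 12 (craft dagger): cobalt=1 dagger=2 mica=1 pipe=3
After 13 (gather 3 cobalt): cobalt=4 dagger=2 mica=1 pipe=3
After 14 (gather 9 mica): cobalt=4 dagger=2 mica=10 pipe=3
After 15 (gather 7 mica): cobalt=4 dagger=2 mica=17 pipe=3
After 16 (craft dagger): cobalt=2 dagger=4 mica=14 pipe=3
After 17 (gather 7 cobalt): cobalt=9 dagger=4 mica=14 pipe=3
After 18 (consume 3 dagger): cobalt=9 dagger=1 mica=14 pipe=3
After 19 (craft dagger): cobalt=7 dagger=3 mica=11 pipe=3
After 20 (gather 4 mica): cobalt=7 dagger=3 mica=15 pipe=3

Answer: cobalt=7 dagger=3 mica=15 pipe=3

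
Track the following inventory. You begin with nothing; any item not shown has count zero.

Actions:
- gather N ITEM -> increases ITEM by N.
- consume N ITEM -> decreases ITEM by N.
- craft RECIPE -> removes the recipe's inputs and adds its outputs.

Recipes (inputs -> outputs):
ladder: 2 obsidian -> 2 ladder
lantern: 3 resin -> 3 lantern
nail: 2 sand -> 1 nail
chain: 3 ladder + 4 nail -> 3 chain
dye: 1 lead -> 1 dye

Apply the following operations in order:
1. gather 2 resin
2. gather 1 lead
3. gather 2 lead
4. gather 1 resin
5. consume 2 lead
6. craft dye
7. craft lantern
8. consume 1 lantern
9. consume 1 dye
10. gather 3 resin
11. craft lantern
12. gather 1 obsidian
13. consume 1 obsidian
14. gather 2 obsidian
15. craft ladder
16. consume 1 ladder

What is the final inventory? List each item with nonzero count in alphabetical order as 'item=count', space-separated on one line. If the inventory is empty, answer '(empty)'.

After 1 (gather 2 resin): resin=2
After 2 (gather 1 lead): lead=1 resin=2
After 3 (gather 2 lead): lead=3 resin=2
After 4 (gather 1 resin): lead=3 resin=3
After 5 (consume 2 lead): lead=1 resin=3
After 6 (craft dye): dye=1 resin=3
After 7 (craft lantern): dye=1 lantern=3
After 8 (consume 1 lantern): dye=1 lantern=2
After 9 (consume 1 dye): lantern=2
After 10 (gather 3 resin): lantern=2 resin=3
After 11 (craft lantern): lantern=5
After 12 (gather 1 obsidian): lantern=5 obsidian=1
After 13 (consume 1 obsidian): lantern=5
After 14 (gather 2 obsidian): lantern=5 obsidian=2
After 15 (craft ladder): ladder=2 lantern=5
After 16 (consume 1 ladder): ladder=1 lantern=5

Answer: ladder=1 lantern=5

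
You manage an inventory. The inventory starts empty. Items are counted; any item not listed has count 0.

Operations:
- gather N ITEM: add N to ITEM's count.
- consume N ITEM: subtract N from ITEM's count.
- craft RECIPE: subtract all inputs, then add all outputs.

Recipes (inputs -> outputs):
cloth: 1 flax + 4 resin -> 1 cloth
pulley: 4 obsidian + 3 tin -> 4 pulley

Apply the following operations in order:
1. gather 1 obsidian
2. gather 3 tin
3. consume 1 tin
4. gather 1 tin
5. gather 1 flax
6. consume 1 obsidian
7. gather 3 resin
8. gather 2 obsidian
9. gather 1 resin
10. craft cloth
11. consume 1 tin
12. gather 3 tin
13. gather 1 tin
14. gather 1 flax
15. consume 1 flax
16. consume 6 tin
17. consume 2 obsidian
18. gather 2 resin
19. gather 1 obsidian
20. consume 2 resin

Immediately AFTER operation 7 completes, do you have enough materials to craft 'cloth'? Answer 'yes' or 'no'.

Answer: no

Derivation:
After 1 (gather 1 obsidian): obsidian=1
After 2 (gather 3 tin): obsidian=1 tin=3
After 3 (consume 1 tin): obsidian=1 tin=2
After 4 (gather 1 tin): obsidian=1 tin=3
After 5 (gather 1 flax): flax=1 obsidian=1 tin=3
After 6 (consume 1 obsidian): flax=1 tin=3
After 7 (gather 3 resin): flax=1 resin=3 tin=3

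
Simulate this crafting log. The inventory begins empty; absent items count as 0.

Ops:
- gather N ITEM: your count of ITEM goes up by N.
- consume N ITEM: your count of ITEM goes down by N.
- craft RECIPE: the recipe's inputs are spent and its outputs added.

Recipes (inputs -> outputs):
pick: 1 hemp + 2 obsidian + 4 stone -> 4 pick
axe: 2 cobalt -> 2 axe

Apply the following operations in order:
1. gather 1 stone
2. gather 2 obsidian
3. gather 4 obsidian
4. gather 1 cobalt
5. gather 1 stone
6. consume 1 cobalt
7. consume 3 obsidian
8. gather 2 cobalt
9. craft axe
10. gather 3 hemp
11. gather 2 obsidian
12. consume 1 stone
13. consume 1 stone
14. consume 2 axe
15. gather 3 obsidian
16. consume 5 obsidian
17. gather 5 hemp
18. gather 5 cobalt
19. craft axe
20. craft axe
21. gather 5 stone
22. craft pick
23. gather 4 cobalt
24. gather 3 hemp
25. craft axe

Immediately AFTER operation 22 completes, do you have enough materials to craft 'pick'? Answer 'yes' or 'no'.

After 1 (gather 1 stone): stone=1
After 2 (gather 2 obsidian): obsidian=2 stone=1
After 3 (gather 4 obsidian): obsidian=6 stone=1
After 4 (gather 1 cobalt): cobalt=1 obsidian=6 stone=1
After 5 (gather 1 stone): cobalt=1 obsidian=6 stone=2
After 6 (consume 1 cobalt): obsidian=6 stone=2
After 7 (consume 3 obsidian): obsidian=3 stone=2
After 8 (gather 2 cobalt): cobalt=2 obsidian=3 stone=2
After 9 (craft axe): axe=2 obsidian=3 stone=2
After 10 (gather 3 hemp): axe=2 hemp=3 obsidian=3 stone=2
After 11 (gather 2 obsidian): axe=2 hemp=3 obsidian=5 stone=2
After 12 (consume 1 stone): axe=2 hemp=3 obsidian=5 stone=1
After 13 (consume 1 stone): axe=2 hemp=3 obsidian=5
After 14 (consume 2 axe): hemp=3 obsidian=5
After 15 (gather 3 obsidian): hemp=3 obsidian=8
After 16 (consume 5 obsidian): hemp=3 obsidian=3
After 17 (gather 5 hemp): hemp=8 obsidian=3
After 18 (gather 5 cobalt): cobalt=5 hemp=8 obsidian=3
After 19 (craft axe): axe=2 cobalt=3 hemp=8 obsidian=3
After 20 (craft axe): axe=4 cobalt=1 hemp=8 obsidian=3
After 21 (gather 5 stone): axe=4 cobalt=1 hemp=8 obsidian=3 stone=5
After 22 (craft pick): axe=4 cobalt=1 hemp=7 obsidian=1 pick=4 stone=1

Answer: no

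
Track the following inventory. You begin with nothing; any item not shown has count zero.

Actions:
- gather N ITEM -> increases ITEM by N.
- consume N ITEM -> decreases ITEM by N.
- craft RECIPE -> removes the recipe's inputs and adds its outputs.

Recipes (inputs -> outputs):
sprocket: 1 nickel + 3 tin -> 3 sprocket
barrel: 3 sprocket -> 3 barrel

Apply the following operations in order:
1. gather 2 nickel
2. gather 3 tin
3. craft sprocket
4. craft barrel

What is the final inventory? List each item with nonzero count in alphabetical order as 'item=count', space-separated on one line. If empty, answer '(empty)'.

Answer: barrel=3 nickel=1

Derivation:
After 1 (gather 2 nickel): nickel=2
After 2 (gather 3 tin): nickel=2 tin=3
After 3 (craft sprocket): nickel=1 sprocket=3
After 4 (craft barrel): barrel=3 nickel=1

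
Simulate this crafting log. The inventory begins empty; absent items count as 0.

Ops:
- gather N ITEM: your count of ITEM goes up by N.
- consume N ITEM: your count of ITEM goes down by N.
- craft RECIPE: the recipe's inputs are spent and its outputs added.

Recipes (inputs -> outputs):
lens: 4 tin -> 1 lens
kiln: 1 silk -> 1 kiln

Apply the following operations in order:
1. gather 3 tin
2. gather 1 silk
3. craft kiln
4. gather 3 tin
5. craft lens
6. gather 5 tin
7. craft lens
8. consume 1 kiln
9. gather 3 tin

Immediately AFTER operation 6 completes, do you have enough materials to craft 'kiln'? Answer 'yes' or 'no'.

After 1 (gather 3 tin): tin=3
After 2 (gather 1 silk): silk=1 tin=3
After 3 (craft kiln): kiln=1 tin=3
After 4 (gather 3 tin): kiln=1 tin=6
After 5 (craft lens): kiln=1 lens=1 tin=2
After 6 (gather 5 tin): kiln=1 lens=1 tin=7

Answer: no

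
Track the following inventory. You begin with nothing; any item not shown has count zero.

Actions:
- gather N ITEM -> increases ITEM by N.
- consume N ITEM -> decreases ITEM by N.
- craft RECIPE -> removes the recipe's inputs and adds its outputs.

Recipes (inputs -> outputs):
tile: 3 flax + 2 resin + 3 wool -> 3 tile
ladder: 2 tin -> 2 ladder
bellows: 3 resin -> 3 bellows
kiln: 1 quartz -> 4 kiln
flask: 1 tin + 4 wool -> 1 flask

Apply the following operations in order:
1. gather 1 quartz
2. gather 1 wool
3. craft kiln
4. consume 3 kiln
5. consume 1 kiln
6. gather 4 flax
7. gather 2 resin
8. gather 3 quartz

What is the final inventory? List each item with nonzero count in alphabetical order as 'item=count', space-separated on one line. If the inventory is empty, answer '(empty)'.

After 1 (gather 1 quartz): quartz=1
After 2 (gather 1 wool): quartz=1 wool=1
After 3 (craft kiln): kiln=4 wool=1
After 4 (consume 3 kiln): kiln=1 wool=1
After 5 (consume 1 kiln): wool=1
After 6 (gather 4 flax): flax=4 wool=1
After 7 (gather 2 resin): flax=4 resin=2 wool=1
After 8 (gather 3 quartz): flax=4 quartz=3 resin=2 wool=1

Answer: flax=4 quartz=3 resin=2 wool=1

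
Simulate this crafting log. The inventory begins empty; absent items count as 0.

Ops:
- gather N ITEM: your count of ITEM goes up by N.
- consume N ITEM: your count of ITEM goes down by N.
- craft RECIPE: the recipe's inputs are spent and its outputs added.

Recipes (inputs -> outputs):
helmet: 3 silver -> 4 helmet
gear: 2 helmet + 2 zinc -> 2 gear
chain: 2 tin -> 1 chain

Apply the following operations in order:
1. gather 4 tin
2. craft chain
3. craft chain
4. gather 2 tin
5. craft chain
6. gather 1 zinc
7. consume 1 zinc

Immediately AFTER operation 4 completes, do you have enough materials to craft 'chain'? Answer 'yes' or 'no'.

After 1 (gather 4 tin): tin=4
After 2 (craft chain): chain=1 tin=2
After 3 (craft chain): chain=2
After 4 (gather 2 tin): chain=2 tin=2

Answer: yes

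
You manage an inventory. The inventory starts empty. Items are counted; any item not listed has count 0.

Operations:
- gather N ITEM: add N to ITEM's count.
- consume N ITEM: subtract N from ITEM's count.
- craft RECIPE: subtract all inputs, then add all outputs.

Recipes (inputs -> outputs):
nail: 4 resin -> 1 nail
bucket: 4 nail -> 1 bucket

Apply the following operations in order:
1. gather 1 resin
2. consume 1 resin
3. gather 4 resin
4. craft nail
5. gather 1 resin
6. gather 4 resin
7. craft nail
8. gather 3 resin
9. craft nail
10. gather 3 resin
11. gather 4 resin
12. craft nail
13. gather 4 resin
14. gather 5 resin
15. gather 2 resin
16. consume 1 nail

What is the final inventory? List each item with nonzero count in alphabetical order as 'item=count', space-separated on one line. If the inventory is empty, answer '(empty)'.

After 1 (gather 1 resin): resin=1
After 2 (consume 1 resin): (empty)
After 3 (gather 4 resin): resin=4
After 4 (craft nail): nail=1
After 5 (gather 1 resin): nail=1 resin=1
After 6 (gather 4 resin): nail=1 resin=5
After 7 (craft nail): nail=2 resin=1
After 8 (gather 3 resin): nail=2 resin=4
After 9 (craft nail): nail=3
After 10 (gather 3 resin): nail=3 resin=3
After 11 (gather 4 resin): nail=3 resin=7
After 12 (craft nail): nail=4 resin=3
After 13 (gather 4 resin): nail=4 resin=7
After 14 (gather 5 resin): nail=4 resin=12
After 15 (gather 2 resin): nail=4 resin=14
After 16 (consume 1 nail): nail=3 resin=14

Answer: nail=3 resin=14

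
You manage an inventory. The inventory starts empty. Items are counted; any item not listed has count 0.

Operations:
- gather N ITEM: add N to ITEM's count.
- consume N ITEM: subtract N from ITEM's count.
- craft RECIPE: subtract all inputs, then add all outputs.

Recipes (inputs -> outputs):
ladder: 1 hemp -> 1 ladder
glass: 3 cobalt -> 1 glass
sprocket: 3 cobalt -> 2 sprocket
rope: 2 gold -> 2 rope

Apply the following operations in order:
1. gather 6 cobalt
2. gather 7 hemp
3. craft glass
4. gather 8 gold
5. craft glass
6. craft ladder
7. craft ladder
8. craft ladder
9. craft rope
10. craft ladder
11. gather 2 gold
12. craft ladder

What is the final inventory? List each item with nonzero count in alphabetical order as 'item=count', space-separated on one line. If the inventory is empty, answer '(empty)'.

After 1 (gather 6 cobalt): cobalt=6
After 2 (gather 7 hemp): cobalt=6 hemp=7
After 3 (craft glass): cobalt=3 glass=1 hemp=7
After 4 (gather 8 gold): cobalt=3 glass=1 gold=8 hemp=7
After 5 (craft glass): glass=2 gold=8 hemp=7
After 6 (craft ladder): glass=2 gold=8 hemp=6 ladder=1
After 7 (craft ladder): glass=2 gold=8 hemp=5 ladder=2
After 8 (craft ladder): glass=2 gold=8 hemp=4 ladder=3
After 9 (craft rope): glass=2 gold=6 hemp=4 ladder=3 rope=2
After 10 (craft ladder): glass=2 gold=6 hemp=3 ladder=4 rope=2
After 11 (gather 2 gold): glass=2 gold=8 hemp=3 ladder=4 rope=2
After 12 (craft ladder): glass=2 gold=8 hemp=2 ladder=5 rope=2

Answer: glass=2 gold=8 hemp=2 ladder=5 rope=2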